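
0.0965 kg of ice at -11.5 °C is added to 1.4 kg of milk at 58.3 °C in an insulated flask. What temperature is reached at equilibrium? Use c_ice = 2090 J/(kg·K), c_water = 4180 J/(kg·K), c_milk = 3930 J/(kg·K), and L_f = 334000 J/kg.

Heat gained plus heat lost sum to zero:
ice -11.5→0 °C: 0.0965×2090×11.5 = 2319.4
  melt ice: 0.0965×334000 = 32231
  warm the meltwater: 403.37 T
  milk: 5502(T − 58.3)
5905.4 T = 320767 − 34550 = 286216
T ≈ 48.47 °C. Since T > 0 °C, the all-ice-melts assumption holds.

T_f ≈ 48.5 °C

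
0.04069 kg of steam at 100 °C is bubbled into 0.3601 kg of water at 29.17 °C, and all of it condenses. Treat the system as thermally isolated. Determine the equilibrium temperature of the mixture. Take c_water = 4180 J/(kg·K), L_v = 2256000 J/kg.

T_f ≈ 91.2 °C

Setting the total heat transfer to zero:
steam→water at 100 °C releases m L_v = 0.04069·2256000 = 91797; condensed water 100 °C→T: 170.08(T − 100); original water: 1505.2(T − 29.17)
1675.3 T = 91797 + 17008 + 43907 = 152712
T ≈ 91.16 °C — below 100 °C, confirming all the steam condensed.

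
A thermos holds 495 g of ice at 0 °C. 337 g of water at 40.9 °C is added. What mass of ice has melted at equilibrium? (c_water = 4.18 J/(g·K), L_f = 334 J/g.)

Heat available from the water dropping to 0 °C: 337·4.18·40.9 = 57614 J.
Fully melting the ice requires m_ice L_f = 495·334 = 165330 J.
That's not enough to melt it all — equilibrium is at 0 °C with ice remaining.
Mass melted = 57614/334 ≈ 172.5 g.

m_melted ≈ 172 g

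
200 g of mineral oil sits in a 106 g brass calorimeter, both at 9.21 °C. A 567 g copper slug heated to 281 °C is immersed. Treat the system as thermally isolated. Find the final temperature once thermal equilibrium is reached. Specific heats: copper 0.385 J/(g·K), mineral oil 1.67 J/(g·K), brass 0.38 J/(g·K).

T_f ≈ 109.3 °C

T_f = Σ m_i c_i T_i / Σ m_i c_i:
T_f = (218.3*281 + 334*9.21 + 40.28*9.21) / (218.3 + 334 + 40.28)
    = 64788 / 592.58 ≈ 109.33 °C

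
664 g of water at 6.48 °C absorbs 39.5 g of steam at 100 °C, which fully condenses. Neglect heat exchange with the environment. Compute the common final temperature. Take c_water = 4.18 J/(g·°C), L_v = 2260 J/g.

T_f ≈ 42.1 °C

Conservation of energy gives ΣQ = 0:
steam→water at 100 °C releases m L_v = 39.5·2260 = 89270; condensed water 100 °C→T: 165.11(T − 100); water warms: 664·4.18·(T − 6.48) = 2775.5(T − 6.48)
2940.6 T = 89270 + 16511 + 17985 = 123766
T ≈ 42.09 °C (< 100 °C, so full condensation is consistent).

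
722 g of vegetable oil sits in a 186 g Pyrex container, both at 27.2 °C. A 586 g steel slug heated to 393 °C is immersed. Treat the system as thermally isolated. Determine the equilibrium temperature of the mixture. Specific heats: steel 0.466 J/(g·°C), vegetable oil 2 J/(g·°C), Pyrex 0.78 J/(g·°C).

T_f ≈ 80.8 °C

Net heat exchanged in the isolated system is zero:
586·0.466·(T − 393) + 722·2·(T − 27.2) + 186·0.78·(T − 27.2) = 0
273.08(T − 393) + 1444(T − 27.2) + 145.08(T − 27.2) = 0
1862.2 T = 150542
T = 150542/1862.2 ≈ 80.84 °C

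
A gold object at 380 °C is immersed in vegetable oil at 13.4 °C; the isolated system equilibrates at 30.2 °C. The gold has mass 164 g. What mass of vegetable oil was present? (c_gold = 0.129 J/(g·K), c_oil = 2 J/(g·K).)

m ≈ 220 g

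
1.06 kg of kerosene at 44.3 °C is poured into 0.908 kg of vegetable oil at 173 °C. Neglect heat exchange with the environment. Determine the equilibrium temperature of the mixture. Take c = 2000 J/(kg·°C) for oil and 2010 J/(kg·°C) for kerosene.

Heat lost by the oil equals heat gained by the kerosene:
0.908*2000*(173 − T) = 1.06*2010*(T − 44.3)
1816(173 − T) = 2130.6(T − 44.3)
3946.6 T = 408554  ⇒  T ≈ 103.52 °C

T_f ≈ 103.5 °C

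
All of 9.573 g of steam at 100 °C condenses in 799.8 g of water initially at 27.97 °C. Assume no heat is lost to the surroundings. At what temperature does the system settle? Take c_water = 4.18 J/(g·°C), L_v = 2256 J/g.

Sum of m c ΔT and latent-heat terms is zero:
steam→water at 100 °C releases m L_v = 9.573·2256 = 21597
  condensed water 100 °C→T: 40.02(T − 100)
  original water: 3343.2(T − 27.97)
3383.2 T = 21597 + 4001.5 + 93508 = 119106
T ≈ 35.21 °C, under the boiling point, so the assumption holds.

T_f ≈ 35.2 °C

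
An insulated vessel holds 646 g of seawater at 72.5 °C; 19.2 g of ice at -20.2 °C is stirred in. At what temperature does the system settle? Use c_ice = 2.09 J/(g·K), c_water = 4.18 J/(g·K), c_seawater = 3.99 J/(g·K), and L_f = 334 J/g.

T_f ≈ 67.6 °C

Taking heat into each body as positive, Σ m c ΔT = 0:
warm ice to 0 °C: 19.2×2.09×(0 − (-20.2)) = 810.59
  latent heat to melt: 19.2×334 = 6412.8
  warm the meltwater: 80.26 T
  seawater cools: 646×3.99×(T − 72.5) = 2577.5(T − 72.5)
2657.8 T = 186872 − 7223.4 = 179648
T ≈ 67.59 °C — above 0 °C, consistent with complete melting.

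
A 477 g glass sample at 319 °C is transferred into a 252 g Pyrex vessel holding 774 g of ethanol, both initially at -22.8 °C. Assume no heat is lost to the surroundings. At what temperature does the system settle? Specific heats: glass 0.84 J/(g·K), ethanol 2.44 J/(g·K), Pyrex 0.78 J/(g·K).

Setting the total heat transfer to zero:
477×0.84×(T − 319) + 774×2.44×(T − (-22.8)) + 252×0.78×(T − (-22.8)) = 0
(400.68 + 1888.6 + 196.56) T = 400.68×319 + 1888.6×(-22.8) + 196.56×(-22.8)
T ≈ 32.29 °C

T_f ≈ 32.3 °C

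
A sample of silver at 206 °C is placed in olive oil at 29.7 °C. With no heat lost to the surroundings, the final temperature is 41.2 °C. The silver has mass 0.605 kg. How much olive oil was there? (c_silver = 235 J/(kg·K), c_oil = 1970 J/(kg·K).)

m ≈ 1.03 kg

|Q_silver| = |Q_oil|:
0.605×235×(206 − 41.2) = m×1970×(41.2 − 29.7)
22655 m = 23430  ⇒  m ≈ 1.034 kg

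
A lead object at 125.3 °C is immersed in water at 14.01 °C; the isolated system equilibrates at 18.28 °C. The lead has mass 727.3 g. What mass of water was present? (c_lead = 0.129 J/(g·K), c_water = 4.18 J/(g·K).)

m ≈ 563 g

Let T be the final temperature. ΣQ_i = 0:
727.3×0.129×(18.28 − 125.3) + m×4.18×(18.28 − 14.01) = 0
17.85 m = 10041
m = 10041/17.85 ≈ 562.6 g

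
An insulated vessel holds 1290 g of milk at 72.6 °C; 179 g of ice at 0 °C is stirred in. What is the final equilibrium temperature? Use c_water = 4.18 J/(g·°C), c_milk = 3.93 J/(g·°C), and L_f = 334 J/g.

T_f ≈ 53.0 °C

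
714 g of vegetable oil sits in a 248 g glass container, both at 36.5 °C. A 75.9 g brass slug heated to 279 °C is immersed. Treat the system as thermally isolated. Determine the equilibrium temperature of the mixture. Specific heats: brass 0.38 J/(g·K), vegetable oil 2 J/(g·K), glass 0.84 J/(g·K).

T_f ≈ 40.7 °C

T_f = Σ m_i c_i T_i / Σ m_i c_i:
T_f = (28.84*279 + 1428*36.5 + 208.32*36.5) / (28.84 + 1428 + 208.32)
    = 67773 / 1665.2 ≈ 40.70 °C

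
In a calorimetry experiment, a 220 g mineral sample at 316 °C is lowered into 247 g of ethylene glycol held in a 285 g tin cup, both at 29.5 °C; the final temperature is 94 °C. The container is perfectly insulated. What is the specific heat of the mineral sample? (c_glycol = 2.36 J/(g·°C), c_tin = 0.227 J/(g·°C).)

Net heat exchanged in the isolated system is zero:
220×c×(94 − 316) + 247×2.36×(94 − 29.5) + 285×0.227×(94 − 29.5) = 0
-48840 c = -41771
c = -41771/-48840 ≈ 0.8553 J/(g·°C)

c ≈ 0.855 J/(g·°C)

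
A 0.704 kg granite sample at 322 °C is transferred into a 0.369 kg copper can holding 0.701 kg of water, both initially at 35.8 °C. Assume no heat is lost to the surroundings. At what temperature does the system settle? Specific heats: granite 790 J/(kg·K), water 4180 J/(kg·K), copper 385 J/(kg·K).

T_f ≈ 79.7 °C

Let T be the final temperature. ΣQ_i = 0:
0.704*790*(T − 322) + 0.701*4180*(T − 35.8) + 0.369*385*(T − 35.8) = 0
3628.4 T = 289070
T = 289070/3628.4 ≈ 79.67 °C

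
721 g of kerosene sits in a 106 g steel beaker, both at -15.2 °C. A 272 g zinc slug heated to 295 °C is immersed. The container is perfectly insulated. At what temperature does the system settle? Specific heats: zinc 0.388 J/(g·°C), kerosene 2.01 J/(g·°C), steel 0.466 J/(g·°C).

T_f ≈ 5.2 °C

Taking heat into each body as positive, Σ m c ΔT = 0:
272·0.388·(T − 295) + 721·2.01·(T − (-15.2)) + 106·0.466·(T − (-15.2)) = 0
(105.54 + 1449.2 + 49.4) T = 105.54·295 + 1449.2·(-15.2) + 49.4·(-15.2)
T = 8354.3/1604.1 ≈ 5.21 °C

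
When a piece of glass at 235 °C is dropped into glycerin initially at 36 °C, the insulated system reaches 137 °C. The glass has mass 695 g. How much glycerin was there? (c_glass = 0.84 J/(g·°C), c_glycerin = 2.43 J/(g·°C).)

Heat lost by the glass = heat gained by the glycerin:
695·0.84·(235 − 137) = m·2.43·(137 − 36)
245.43 m = 57212  ⇒  m ≈ 233.1 g

m ≈ 233 g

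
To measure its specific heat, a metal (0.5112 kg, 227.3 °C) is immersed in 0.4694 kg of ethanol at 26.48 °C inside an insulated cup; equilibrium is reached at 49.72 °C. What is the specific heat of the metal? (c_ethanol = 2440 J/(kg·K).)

c ≈ 293 J/(kg·K)

Heat lost by the metal = heat gained by the ethanol:
0.5112·c·(227.3 − 49.72) = 0.4694·2440·(49.72 − 26.48)
90.78 c = 26618  ⇒  c ≈ 293.2 J/(kg·K)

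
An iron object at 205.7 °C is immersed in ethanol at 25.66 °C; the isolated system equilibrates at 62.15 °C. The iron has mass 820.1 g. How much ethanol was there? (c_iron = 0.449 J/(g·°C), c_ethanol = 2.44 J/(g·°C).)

Net heat exchanged in the isolated system is zero:
820.1×0.449×(62.15 − 205.7) + m×2.44×(62.15 − 25.66) = 0
89.04 m = 52859
m = 52859/89.04 ≈ 593.7 g

m ≈ 594 g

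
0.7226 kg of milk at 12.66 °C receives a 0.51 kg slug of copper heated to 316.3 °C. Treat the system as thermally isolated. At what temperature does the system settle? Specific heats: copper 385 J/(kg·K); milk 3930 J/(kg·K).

Conservation of energy gives ΣQ = 0:
0.51×385×(T − 316.3) + 0.7226×3930×(T − 12.66) = 0
196.35(T − 316.3) + 2839.8(T − 12.66) = 0
(196.35 + 2839.8) T = 196.35×316.3 + 2839.8×12.66
T = 98058/3036.2 ≈ 32.30 °C

T_f ≈ 32.3 °C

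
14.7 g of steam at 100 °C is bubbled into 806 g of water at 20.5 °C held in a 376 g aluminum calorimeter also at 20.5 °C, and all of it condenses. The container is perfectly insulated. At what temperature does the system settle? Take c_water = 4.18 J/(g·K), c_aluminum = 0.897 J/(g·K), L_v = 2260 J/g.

T_f ≈ 30.6 °C

Net heat exchanged in the isolated system is zero:
latent heat released on condensation: 14.7·2260 = 33222; condensate cools 100→T: 14.7·4.18·(T − 100) = 61.45(T − 100); water warms: 806·4.18·(T − 20.5) = 3369.1(T − 20.5); cup: 337.27(T − 20.5)
3767.8 T = 33222 + 6144.6 + 75980 = 115347
T ≈ 30.61 °C, under the boiling point, so the assumption holds.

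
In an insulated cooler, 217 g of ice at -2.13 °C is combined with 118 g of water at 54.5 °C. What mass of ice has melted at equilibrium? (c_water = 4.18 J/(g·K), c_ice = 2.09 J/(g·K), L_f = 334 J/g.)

m_melted ≈ 77.6 g

Water can give up m c ΔT = 118×4.18×54.5 = 26882 J before reaching 0 °C.
Warming the ice to 0 °C takes 217×2.09×2.13 = 966.02 J, leaving 25916 J for melting.
Fully melting the ice requires m_ice L_f = 217×334 = 72478 J.
25916 J < 72478 J, so only part of the ice melts and the system sits at 0 °C.
Mass melted = 25916/334 ≈ 77.59 g.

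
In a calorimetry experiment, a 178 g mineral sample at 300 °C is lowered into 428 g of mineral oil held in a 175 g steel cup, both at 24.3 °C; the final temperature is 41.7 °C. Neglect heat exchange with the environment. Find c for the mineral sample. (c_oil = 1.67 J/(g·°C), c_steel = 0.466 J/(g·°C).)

Conservation of energy gives ΣQ = 0:
178×c×(41.7 − 300) + 428×1.67×(41.7 − 24.3) + 175×0.466×(41.7 − 24.3) = 0
-45977 c = -13856
c = -13856/-45977 ≈ 0.3014 J/(g·°C)

c ≈ 0.301 J/(g·°C)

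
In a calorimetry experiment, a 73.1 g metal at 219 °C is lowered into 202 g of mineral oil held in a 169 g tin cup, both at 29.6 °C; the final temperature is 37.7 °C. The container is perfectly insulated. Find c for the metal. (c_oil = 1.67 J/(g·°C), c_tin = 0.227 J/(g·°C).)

c ≈ 0.23 J/(g·°C)

Energy conservation, ΣQ = 0:
73.1·c·(37.7 − 219) + 202·1.67·(37.7 − 29.6) + 169·0.227·(37.7 − 29.6) = 0
-13253 c = -3043.2
c = -3043.2/-13253 ≈ 0.2296 J/(g·°C)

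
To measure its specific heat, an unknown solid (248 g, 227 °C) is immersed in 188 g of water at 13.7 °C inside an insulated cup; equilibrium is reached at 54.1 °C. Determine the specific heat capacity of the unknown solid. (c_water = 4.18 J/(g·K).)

c ≈ 0.74 J/(g·K)

Let T be the final temperature. ΣQ_i = 0:
248·c·(54.1 − 227) + 188·4.18·(54.1 − 13.7) = 0
-42879 c = -31748
c = -31748/-42879 ≈ 0.7404 J/(g·K)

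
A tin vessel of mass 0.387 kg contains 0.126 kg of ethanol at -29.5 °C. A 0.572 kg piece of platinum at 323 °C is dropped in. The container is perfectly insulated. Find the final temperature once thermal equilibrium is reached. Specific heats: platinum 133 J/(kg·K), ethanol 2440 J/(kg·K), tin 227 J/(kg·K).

T_f ≈ 27.4 °C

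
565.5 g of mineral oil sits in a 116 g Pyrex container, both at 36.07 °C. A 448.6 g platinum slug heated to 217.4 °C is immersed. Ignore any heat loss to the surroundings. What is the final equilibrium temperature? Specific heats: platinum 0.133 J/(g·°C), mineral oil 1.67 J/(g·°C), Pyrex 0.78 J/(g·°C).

T_f ≈ 46.0 °C

Net heat exchanged in the isolated system is zero:
448.6×0.133×(T − 217.4) + 565.5×1.67×(T − 36.07) + 116×0.78×(T − 36.07) = 0
59.66(T − 217.4) + 944.38(T − 36.07) + 90.48(T − 36.07) = 0
1094.5 T = 50298
T ≈ 45.95 °C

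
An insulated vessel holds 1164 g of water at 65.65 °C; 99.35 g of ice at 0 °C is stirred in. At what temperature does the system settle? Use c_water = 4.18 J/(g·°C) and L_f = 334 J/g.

Taking heat into each body as positive, Σ m c ΔT = 0:
fusion: m_ice L_f = 99.35·334 = 33183; meltwater 0→T: 99.35·4.18·T = 415.28 T; water: 4865.5(T − 65.65)
5280.8 T = 319421 − 33183 = 286238
T ≈ 54.20 °C. Since T > 0 °C, the all-ice-melts assumption holds.

T_f ≈ 54.2 °C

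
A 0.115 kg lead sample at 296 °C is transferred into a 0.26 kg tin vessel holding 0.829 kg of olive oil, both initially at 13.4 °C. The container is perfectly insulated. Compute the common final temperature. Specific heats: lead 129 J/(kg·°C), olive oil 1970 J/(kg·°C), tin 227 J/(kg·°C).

T_f ≈ 15.9 °C

Taking heat into each body as positive, Σ m c ΔT = 0:
0.115*129*(T − 296) + 0.829*1970*(T − 13.4) + 0.26*227*(T − 13.4) = 0
14.84(T − 296) + 1633.1(T − 13.4) + 59.02(T − 13.4) = 0
(14.84 + 1633.1 + 59.02) T = 14.84*296 + 1633.1*13.4 + 59.02*13.4
T = 27066 / 1707 = 15.9 °C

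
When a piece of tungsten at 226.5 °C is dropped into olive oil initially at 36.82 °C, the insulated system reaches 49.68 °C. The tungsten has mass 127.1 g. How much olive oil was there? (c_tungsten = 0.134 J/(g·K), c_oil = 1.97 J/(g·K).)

Heat lost by the tungsten = heat gained by the oil:
127.1·0.134·(226.5 − 49.68) = m·1.97·(49.68 − 36.82)
25.33 m = 3011.5  ⇒  m ≈ 118.9 g

m ≈ 119 g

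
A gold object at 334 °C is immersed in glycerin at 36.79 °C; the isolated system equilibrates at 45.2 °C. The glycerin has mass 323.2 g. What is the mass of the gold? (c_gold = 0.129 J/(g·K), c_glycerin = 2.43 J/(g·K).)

m ≈ 177 g

Heat lost by the gold = heat gained by the glycerin:
m×0.129×(334 − 45.2) = 323.2×2.43×(45.2 − 36.79)
37.26 m = 6605  ⇒  m ≈ 177.3 g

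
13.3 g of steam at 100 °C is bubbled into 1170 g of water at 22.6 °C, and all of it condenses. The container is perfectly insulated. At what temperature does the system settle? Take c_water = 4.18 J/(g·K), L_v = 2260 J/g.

Energy balance with sensible and latent terms:
condense steam: −13.3·2260 = −30058
  condensate cools 100→T: 13.3·4.18·(T − 100) = 55.59(T − 100)
  original water: 4890.6(T − 22.6)
4946.2 T = 30058 + 5559.4 + 110528 = 146145
T ≈ 29.55 °C — below 100 °C, confirming all the steam condensed.

T_f ≈ 29.5 °C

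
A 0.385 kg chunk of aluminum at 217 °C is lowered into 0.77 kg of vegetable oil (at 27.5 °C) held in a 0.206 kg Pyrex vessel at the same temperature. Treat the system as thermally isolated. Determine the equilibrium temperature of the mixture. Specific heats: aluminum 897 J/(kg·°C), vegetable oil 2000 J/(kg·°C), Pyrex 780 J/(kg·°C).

T_f ≈ 59.5 °C

Energy conservation, ΣQ = 0:
0.385·897·(T − 217) + 0.77·2000·(T − 27.5) + 0.206·780·(T − 27.5) = 0
(345.35 + 1540 + 160.68) T = 345.35·217 + 1540·27.5 + 160.68·27.5
T ≈ 59.49 °C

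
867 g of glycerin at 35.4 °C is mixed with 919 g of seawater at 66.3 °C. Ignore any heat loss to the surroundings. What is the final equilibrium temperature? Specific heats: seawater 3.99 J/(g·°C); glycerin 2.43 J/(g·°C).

T_f ≈ 55.0 °C

With ΣQ=0 the equilibrium temperature is the m·c-weighted mean:
T_f = (3666.8*66.3 + 2106.8*35.4) / (3666.8 + 2106.8)
    = 317691 / 5773.6 ≈ 55.02 °C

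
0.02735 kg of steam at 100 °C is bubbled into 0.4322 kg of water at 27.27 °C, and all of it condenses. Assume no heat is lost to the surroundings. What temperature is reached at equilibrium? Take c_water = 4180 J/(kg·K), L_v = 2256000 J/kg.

T_f ≈ 63.7 °C

Sum of m c ΔT and latent-heat terms is zero:
condense steam: −0.02735×2256000 = −61702; condensed water 100 °C→T: 114.32(T − 100); water warms: 0.4322×4180×(T − 27.27) = 1806.6(T − 27.27)
1920.9 T = 61702 + 11432 + 49266 = 122400
T ≈ 63.72 °C (< 100 °C, so full condensation is consistent).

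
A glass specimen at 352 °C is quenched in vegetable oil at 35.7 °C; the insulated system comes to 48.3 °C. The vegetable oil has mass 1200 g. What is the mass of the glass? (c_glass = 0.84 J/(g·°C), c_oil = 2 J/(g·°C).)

m ≈ 119 g

Energy conservation, ΣQ = 0:
m·0.84·(48.3 − 352) + 1200·2·(48.3 − 35.7) = 0
-255.11 m = -30240
m = -30240/-255.11 ≈ 118.5 g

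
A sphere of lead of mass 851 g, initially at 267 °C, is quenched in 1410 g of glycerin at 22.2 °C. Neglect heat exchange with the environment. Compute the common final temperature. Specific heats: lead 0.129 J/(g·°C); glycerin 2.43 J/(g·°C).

Energy conservation, ΣQ = 0:
851×0.129×(T − 267) + 1410×2.43×(T − 22.2) = 0
3536.1 T = 105375
T ≈ 29.80 °C

T_f ≈ 29.8 °C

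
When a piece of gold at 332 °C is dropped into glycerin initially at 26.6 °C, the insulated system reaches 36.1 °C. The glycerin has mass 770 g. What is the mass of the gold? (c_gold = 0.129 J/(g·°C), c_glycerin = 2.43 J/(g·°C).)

m ≈ 466 g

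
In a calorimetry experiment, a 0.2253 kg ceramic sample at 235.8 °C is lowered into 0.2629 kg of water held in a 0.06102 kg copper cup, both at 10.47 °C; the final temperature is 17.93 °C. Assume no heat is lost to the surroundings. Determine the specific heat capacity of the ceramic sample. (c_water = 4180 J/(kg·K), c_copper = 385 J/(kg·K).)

c ≈ 171 J/(kg·K)

Conservation of energy gives ΣQ = 0:
0.2253·c·(17.93 − 235.8) + 0.2629·4180·(17.93 − 10.47) + 0.06102·385·(17.93 − 10.47) = 0
-49.09 c = -8373.2
c = -8373.2/-49.09 ≈ 170.6 J/(kg·K)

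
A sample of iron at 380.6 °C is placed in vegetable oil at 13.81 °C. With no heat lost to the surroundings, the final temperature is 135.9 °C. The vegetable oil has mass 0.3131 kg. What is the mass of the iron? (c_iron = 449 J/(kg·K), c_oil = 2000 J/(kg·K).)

Net heat exchanged in the isolated system is zero:
m·449·(135.9 − 380.6) + 0.3131·2000·(135.9 − 13.81) = 0
-109870 m = -76453
m = -76453/-109870 ≈ 0.6958 kg

m ≈ 0.696 kg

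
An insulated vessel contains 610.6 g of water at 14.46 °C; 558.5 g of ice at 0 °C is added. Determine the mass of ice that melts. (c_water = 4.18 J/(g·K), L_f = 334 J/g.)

m_melted ≈ 110 g

Heat available from the water dropping to 0 °C: 610.6·4.18·14.46 = 36906 J.
Fully melting the ice requires m_ice L_f = 558.5·334 = 186539 J.
36906 J < 186539 J, so only part of the ice melts and the system sits at 0 °C.
Mass melted = 36906/334 ≈ 110.5 g.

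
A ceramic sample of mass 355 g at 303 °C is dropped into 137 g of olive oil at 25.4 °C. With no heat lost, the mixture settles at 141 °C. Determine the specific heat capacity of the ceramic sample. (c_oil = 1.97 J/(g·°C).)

c ≈ 0.543 J/(g·°C)

m_s c (T_s − T_f) = m_oil c_oil (T_f − T_0):
355·c·(303 − 141) = 137·1.97·(141 − 25.4)
57510 c = 31199  ⇒  c ≈ 0.5425 J/(g·°C)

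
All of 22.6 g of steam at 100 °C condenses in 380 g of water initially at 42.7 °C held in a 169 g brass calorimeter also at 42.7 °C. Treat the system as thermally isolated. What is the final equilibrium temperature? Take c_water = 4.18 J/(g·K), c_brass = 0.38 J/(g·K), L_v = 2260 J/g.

Net heat exchanged in the isolated system is zero:
latent heat released on condensation: 22.6·2260 = 51076; condensed water 100 °C→T: 94.47(T − 100); original water: 1588.4(T − 42.7); brass cup: 169·0.38·(T − 42.7) = 64.22(T − 42.7)
1747.1 T = 51076 + 9446.8 + 70567 = 131090
T ≈ 75.03 °C — below 100 °C, confirming all the steam condensed.

T_f ≈ 75.0 °C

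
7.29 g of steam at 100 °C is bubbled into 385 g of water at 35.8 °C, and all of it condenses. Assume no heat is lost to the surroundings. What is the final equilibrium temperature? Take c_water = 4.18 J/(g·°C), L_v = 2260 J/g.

T_f ≈ 47.0 °C

Setting the total heat transfer to zero:
latent heat released on condensation: 7.29·2260 = 16475
  condensed water 100 °C→T: 30.47(T − 100)
  water warms: 385·4.18·(T − 35.8) = 1609.3(T − 35.8)
1639.8 T = 16475 + 3047.2 + 57613 = 77136
T ≈ 47.04 °C — below 100 °C, confirming all the steam condensed.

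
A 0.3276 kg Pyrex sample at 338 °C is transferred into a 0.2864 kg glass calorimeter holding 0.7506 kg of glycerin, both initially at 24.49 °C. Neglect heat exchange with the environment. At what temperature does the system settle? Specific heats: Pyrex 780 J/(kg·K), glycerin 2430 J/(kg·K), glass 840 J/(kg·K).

Net heat exchanged in the isolated system is zero:
0.3276×780×(T − 338) + 0.7506×2430×(T − 24.49) + 0.2864×840×(T − 24.49) = 0
255.53(T − 338) + 1824(T − 24.49) + 240.58(T − 24.49) = 0
2320.1 T = 136929
T = 136929 / 2320.1 = 59 °C

T_f ≈ 59.0 °C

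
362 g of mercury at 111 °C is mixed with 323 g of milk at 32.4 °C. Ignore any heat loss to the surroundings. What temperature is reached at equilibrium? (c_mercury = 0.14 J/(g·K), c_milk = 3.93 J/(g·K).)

T_f = Σ m_i c_i T_i / Σ m_i c_i:
T_f = (50.68*111 + 1269.4*32.4) / (50.68 + 1269.4)
    = 46754 / 1320.1 ≈ 35.42 °C

T_f ≈ 35.4 °C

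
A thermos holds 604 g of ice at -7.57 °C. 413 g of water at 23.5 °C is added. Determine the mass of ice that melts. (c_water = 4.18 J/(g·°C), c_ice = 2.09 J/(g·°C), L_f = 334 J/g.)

m_melted ≈ 92.9 g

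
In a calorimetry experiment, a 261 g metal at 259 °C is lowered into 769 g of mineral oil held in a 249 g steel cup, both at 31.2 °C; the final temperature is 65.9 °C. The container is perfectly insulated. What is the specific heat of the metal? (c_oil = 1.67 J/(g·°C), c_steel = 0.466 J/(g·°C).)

c ≈ 0.964 J/(g·°C)

Net heat exchanged in the isolated system is zero:
261·c·(65.9 − 259) + 769·1.67·(65.9 − 31.2) + 249·0.466·(65.9 − 31.2) = 0
-50399 c = -48589
c = -48589/-50399 ≈ 0.9641 J/(g·°C)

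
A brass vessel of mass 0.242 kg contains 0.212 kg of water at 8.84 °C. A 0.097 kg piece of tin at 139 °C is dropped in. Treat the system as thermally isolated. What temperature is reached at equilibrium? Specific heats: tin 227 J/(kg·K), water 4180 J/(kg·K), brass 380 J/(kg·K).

With ΣQ=0 the equilibrium temperature is the m·c-weighted mean:
T_f = (22.02*139 + 886.16*8.84 + 91.96*8.84) / (22.02 + 886.16 + 91.96)
    = 11707 / 1000.1 ≈ 11.71 °C

T_f ≈ 11.7 °C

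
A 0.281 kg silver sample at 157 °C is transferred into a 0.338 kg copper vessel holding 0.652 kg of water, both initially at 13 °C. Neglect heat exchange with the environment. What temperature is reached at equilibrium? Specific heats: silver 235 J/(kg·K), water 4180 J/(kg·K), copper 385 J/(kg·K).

T_f ≈ 16.3 °C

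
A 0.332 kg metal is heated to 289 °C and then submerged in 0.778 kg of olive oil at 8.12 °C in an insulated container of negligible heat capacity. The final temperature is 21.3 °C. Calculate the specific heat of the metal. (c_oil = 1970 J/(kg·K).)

Taking heat into each body as positive, Σ m c ΔT = 0:
0.332×c×(21.3 − 289) + 0.778×1970×(21.3 − 8.12) = 0
-88.88 c = -20200
c = -20200/-88.88 ≈ 227.3 J/(kg·K)

c ≈ 227 J/(kg·K)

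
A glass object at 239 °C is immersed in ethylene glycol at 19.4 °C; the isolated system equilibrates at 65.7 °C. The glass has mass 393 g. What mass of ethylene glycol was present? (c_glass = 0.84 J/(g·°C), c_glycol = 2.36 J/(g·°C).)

Conservation of energy gives ΣQ = 0:
393×0.84×(65.7 − 239) + m×2.36×(65.7 − 19.4) = 0
109.27 m = 57210
m = 57210/109.27 ≈ 523.6 g

m ≈ 524 g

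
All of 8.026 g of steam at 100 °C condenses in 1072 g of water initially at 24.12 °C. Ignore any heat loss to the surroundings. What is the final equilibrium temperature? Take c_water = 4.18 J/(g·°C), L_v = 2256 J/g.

T_f ≈ 28.7 °C

Net heat exchanged in the isolated system is zero:
latent heat released on condensation: 8.026·2256 = 18107; condensed water 100 °C→T: 33.55(T − 100); water warms: 1072·4.18·(T − 24.12) = 4481(T − 24.12)
4514.5 T = 18107 + 3354.9 + 108081 = 129542
T ≈ 28.69 °C, under the boiling point, so the assumption holds.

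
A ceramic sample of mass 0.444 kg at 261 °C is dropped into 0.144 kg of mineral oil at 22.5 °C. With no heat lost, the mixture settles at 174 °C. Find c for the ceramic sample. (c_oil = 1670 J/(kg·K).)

m_s c (T_s − T_f) = m_oil c_oil (T_f − T_0):
0.444×c×(261 − 174) = 0.144×1670×(174 − 22.5)
38.63 c = 36433  ⇒  c ≈ 943.2 J/(kg·K)

c ≈ 943 J/(kg·K)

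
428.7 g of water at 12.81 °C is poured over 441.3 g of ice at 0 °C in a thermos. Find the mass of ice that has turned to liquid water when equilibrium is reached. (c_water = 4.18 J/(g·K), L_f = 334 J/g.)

m_melted ≈ 68.7 g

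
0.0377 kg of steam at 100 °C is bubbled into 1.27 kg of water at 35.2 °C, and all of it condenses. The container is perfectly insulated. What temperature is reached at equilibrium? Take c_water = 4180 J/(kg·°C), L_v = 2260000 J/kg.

Sum of m c ΔT and latent-heat terms is zero:
steam→water at 100 °C releases m L_v = 0.0377×2260000 = 85202; condensed water 100 °C→T: 157.59(T − 100); water warms: 1.27×4180×(T − 35.2) = 5308.6(T − 35.2)
5466.2 T = 85202 + 15759 + 186863 = 287823
T ≈ 52.66 °C, under the boiling point, so the assumption holds.

T_f ≈ 52.7 °C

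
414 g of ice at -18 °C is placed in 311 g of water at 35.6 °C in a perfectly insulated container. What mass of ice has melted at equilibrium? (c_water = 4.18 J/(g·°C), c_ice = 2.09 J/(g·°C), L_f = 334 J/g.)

m_melted ≈ 91.9 g

Cooling the water to 0 °C releases 311·4.18·35.6 = 46279 J.
Warming the ice to 0 °C takes 414·2.09·18 = 15575 J, leaving 30705 J for melting.
Fully melting the ice requires m_ice L_f = 414·334 = 138276 J.
30705 J < 138276 J, so only part of the ice melts and the system sits at 0 °C.
Mass melted = 30705/334 ≈ 91.93 g.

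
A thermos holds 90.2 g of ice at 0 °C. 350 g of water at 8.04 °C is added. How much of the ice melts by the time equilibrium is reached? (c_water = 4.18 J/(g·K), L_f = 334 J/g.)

m_melted ≈ 35.2 g

Cooling the water to 0 °C releases 350×4.18×8.04 = 11763 J.
To melt every bit of ice: 90.2×334 = 30127 J.
Since 11763 < 30127 J, not all the ice melts; equilibrium is at 0 °C.
m_melted×334 = 11763  ⇒  m_melted ≈ 35.22 g.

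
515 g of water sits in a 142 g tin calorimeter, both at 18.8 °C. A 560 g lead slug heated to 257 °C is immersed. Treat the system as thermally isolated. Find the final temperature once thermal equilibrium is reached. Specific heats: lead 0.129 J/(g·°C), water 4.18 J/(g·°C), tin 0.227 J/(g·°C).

T_f ≈ 26.4 °C

Net heat exchanged in the isolated system is zero:
560*0.129*(T − 257) + 515*4.18*(T − 18.8) + 142*0.227*(T − 18.8) = 0
72.24(T − 257) + 2152.7(T − 18.8) + 32.23(T − 18.8) = 0
(72.24 + 2152.7 + 32.23) T = 72.24*257 + 2152.7*18.8 + 32.23*18.8
T = 59642 / 2257.2 = 26.4 °C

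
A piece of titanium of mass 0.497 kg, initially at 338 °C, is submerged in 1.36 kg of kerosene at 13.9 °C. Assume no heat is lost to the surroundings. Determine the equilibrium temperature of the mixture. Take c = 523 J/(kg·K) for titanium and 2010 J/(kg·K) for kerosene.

Taking heat into each body as positive, Σ m c ΔT = 0:
0.497*523*(T − 338) + 1.36*2010*(T − 13.9) = 0
259.93(T − 338) + 2733.6(T − 13.9) = 0
(259.93 + 2733.6) T = 259.93*338 + 2733.6*13.9
T = 125854 / 2993.5 = 42 °C

T_f ≈ 42.0 °C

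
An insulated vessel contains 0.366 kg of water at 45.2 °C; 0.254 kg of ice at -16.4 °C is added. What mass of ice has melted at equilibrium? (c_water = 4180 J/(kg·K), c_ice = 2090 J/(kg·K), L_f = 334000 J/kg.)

m_melted ≈ 0.181 kg

Heat available from the water dropping to 0 °C: 0.366·4180·45.2 = 69151 J.
Of that, 0.254·2090·16.4 = 8706.1 J goes to bring the ice to 0 °C, leaving 60444 J.
Melting all 0.254 kg of ice would need 0.254·334000 = 84836 J.
Since 60444 < 84836 J, not all the ice melts; equilibrium is at 0 °C.
Mass melted = 60444/334000 ≈ 0.181 kg.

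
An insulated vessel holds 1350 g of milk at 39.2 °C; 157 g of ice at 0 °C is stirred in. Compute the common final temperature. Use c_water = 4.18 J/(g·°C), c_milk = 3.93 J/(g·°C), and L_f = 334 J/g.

Sum of m c ΔT and latent-heat terms is zero:
latent heat to melt: 157×334 = 52438; meltwater 0→T: 157×4.18×T = 656.26 T; milk cools: 1350×3.93×(T − 39.2) = 5305.5(T − 39.2)
5961.8 T = 207976 − 52438 = 155538
T ≈ 26.09 °C (positive, so assuming full melt was valid).

T_f ≈ 26.1 °C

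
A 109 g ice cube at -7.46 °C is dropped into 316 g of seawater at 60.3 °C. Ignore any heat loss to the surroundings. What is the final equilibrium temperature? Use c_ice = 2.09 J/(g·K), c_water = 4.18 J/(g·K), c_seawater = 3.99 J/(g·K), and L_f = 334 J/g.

Energy balance with sensible and latent terms:
warm ice to 0 °C: 109·2.09·(0 − (-7.46)) = 1699.5; latent heat to melt: 109·334 = 36406; warm the meltwater: 455.62 T; seawater cools: 316·3.99·(T − 60.3) = 1260.8(T − 60.3)
1716.5 T = 76029 − 38105 = 37923
T ≈ 22.09 °C — above 0 °C, consistent with complete melting.

T_f ≈ 22.1 °C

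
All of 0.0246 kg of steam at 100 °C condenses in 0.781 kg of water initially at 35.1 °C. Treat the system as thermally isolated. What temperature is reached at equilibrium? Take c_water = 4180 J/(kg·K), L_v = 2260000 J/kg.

Sum of m c ΔT and latent-heat terms is zero:
condense steam: −0.0246·2260000 = −55596; condensate cools 100→T: 0.0246·4180·(T − 100) = 102.83(T − 100); original water: 3264.6(T − 35.1)
3367.4 T = 55596 + 10283 + 114587 = 180466
T ≈ 53.59 °C, under the boiling point, so the assumption holds.

T_f ≈ 53.6 °C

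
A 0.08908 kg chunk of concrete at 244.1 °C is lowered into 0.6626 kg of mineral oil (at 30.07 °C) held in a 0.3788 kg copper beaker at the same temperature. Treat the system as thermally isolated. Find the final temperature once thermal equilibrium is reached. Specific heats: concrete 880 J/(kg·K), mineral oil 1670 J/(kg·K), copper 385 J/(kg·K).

T_f ≈ 42.7 °C

Setting the total heat transfer to zero:
0.08908·880·(T − 244.1) + 0.6626·1670·(T − 30.07) + 0.3788·385·(T − 30.07) = 0
1330.8 T = 56794
T ≈ 42.68 °C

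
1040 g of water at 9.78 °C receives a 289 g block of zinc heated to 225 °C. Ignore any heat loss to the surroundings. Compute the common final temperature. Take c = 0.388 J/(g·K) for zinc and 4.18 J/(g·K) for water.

T_f ≈ 15.2 °C

Taking heat into each body as positive, Σ m c ΔT = 0:
289*0.388*(T − 225) + 1040*4.18*(T − 9.78) = 0
(112.13 + 4347.2) T = 112.13*225 + 4347.2*9.78
T = 67745/4459.3 ≈ 15.19 °C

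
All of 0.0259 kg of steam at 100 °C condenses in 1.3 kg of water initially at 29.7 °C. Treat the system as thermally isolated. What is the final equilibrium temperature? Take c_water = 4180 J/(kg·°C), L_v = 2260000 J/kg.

Conservation of energy gives ΣQ = 0:
condense steam: −0.0259×2260000 = −58534; condensed water 100 °C→T: 108.26(T − 100); water warms: 1.3×4180×(T − 29.7) = 5434(T − 29.7)
5542.3 T = 58534 + 10826 + 161390 = 230750
T ≈ 41.63 °C — below 100 °C, confirming all the steam condensed.

T_f ≈ 41.6 °C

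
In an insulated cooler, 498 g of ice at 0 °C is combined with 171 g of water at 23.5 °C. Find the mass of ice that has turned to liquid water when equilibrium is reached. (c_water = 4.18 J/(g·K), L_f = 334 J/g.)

Cooling the water to 0 °C releases 171×4.18×23.5 = 16797 J.
Melting all 498 g of ice would need 498×334 = 166332 J.
16797 J < 166332 J, so only part of the ice melts and the system sits at 0 °C.
m_melted×334 = 16797  ⇒  m_melted ≈ 50.29 g.

m_melted ≈ 50.3 g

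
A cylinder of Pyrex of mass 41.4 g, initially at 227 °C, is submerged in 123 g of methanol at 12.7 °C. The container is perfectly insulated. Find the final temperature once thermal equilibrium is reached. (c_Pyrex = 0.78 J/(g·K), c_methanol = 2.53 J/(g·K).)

Heat gained plus heat lost sum to zero:
41.4×0.78×(T − 227) + 123×2.53×(T − 12.7) = 0
(32.29 + 311.19) T = 32.29×227 + 311.19×12.7
T = 11282 / 343.48 = 32.8 °C

T_f ≈ 32.8 °C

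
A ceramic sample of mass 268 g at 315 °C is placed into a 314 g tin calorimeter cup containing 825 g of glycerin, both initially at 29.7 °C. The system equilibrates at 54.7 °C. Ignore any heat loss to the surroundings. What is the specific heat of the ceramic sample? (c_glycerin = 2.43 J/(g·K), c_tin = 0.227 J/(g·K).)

c ≈ 0.744 J/(g·K)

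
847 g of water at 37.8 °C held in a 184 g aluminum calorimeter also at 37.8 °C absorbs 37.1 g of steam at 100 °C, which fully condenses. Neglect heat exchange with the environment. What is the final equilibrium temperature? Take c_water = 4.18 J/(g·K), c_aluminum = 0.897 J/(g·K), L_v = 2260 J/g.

T_f ≈ 62.0 °C

Net heat exchanged in the isolated system is zero:
steam→water at 100 °C releases m L_v = 37.1·2260 = 83846
  condensed water 100 °C→T: 155.08(T − 100)
  original water: 3540.5(T − 37.8)
  cup: 165.05(T − 37.8)
3860.6 T = 83846 + 15508 + 140068 = 239422
T ≈ 62.02 °C (< 100 °C, so full condensation is consistent).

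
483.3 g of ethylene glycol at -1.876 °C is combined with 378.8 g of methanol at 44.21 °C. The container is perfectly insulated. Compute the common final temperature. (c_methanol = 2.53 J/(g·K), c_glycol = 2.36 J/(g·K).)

Set heat shed by the hot body equal to heat absorbed by the cold body:
378.8·2.53·(44.21 − T) = 483.3·2.36·(T − (-1.876))
958.36(44.21 − T) = 1140.6(T − (-1.876))
2099 T = 40230  ⇒  T ≈ 19.17 °C

T_f ≈ 19.2 °C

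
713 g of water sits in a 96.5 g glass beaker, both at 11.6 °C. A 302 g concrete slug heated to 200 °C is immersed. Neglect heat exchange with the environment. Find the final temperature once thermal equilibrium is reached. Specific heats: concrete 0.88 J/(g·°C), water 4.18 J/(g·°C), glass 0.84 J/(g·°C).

T_f ≈ 26.6 °C

T_f is the heat-capacity-weighted average of the initial temperatures:
T_f = (265.76*200 + 2980.3*11.6 + 81.06*11.6) / (265.76 + 2980.3 + 81.06)
    = 88664 / 3327.2 ≈ 26.65 °C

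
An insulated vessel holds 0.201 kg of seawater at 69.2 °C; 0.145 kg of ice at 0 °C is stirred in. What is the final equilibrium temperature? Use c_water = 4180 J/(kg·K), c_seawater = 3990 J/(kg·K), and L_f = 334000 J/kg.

T_f ≈ 5.0 °C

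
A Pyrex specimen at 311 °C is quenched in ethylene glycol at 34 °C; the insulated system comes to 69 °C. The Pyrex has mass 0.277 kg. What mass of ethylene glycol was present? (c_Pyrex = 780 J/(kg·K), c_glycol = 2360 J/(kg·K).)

m ≈ 0.633 kg

Taking heat into each body as positive, Σ m c ΔT = 0:
0.277×780×(69 − 311) + m×2360×(69 − 34) = 0
82600 m = 52287
m = 52287/82600 ≈ 0.633 kg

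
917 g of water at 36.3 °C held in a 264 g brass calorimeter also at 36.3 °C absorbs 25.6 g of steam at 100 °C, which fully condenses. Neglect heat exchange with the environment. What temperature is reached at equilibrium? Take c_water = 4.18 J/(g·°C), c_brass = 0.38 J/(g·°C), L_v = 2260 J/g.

T_f ≈ 52.3 °C

Net heat exchanged in the isolated system is zero:
steam→water at 100 °C releases m L_v = 25.6·2260 = 57856
  condensate cools 100→T: 25.6·4.18·(T − 100) = 107.01(T − 100)
  original water: 3833.1(T − 36.3)
  cup: 100.32(T − 36.3)
4040.4 T = 57856 + 10701 + 142782 = 211338
T ≈ 52.31 °C (< 100 °C, so full condensation is consistent).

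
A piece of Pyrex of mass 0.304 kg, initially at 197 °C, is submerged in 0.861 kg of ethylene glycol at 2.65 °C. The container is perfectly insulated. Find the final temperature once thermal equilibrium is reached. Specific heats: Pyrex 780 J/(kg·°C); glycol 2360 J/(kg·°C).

T_f ≈ 23.0 °C

Energy conservation, ΣQ = 0:
0.304·780·(T − 197) + 0.861·2360·(T − 2.65) = 0
237.12(T − 197) + 2032(T − 2.65) = 0
(237.12 + 2032) T = 237.12·197 + 2032·2.65
T = 52097/2269.1 ≈ 22.96 °C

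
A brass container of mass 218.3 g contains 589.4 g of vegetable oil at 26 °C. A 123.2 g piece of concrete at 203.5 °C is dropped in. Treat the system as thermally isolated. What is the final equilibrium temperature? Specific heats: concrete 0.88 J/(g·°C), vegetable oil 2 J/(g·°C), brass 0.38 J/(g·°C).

Setting the total heat transfer to zero:
123.2·0.88·(T − 203.5) + 589.4·2·(T − 26) + 218.3·0.38·(T − 26) = 0
1370.2 T = 54868
T ≈ 40.04 °C

T_f ≈ 40.0 °C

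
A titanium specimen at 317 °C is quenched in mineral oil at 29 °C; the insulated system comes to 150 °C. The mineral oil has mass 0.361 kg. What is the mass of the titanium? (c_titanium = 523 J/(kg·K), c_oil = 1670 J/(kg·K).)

Net heat exchanged in the isolated system is zero:
m·523·(150 − 317) + 0.361·1670·(150 − 29) = 0
-87341 m = -72947
m = -72947/-87341 ≈ 0.8352 kg

m ≈ 0.835 kg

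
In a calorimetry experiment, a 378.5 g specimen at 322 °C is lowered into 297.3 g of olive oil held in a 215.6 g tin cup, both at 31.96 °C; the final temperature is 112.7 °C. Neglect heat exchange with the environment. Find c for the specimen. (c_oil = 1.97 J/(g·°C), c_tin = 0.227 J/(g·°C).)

Setting the total heat transfer to zero:
378.5·c·(112.7 − 322) + 297.3·1.97·(112.7 − 31.96) + 215.6·0.227·(112.7 − 31.96) = 0
-79220 c = -51239
c = -51239/-79220 ≈ 0.6468 J/(g·°C)

c ≈ 0.647 J/(g·°C)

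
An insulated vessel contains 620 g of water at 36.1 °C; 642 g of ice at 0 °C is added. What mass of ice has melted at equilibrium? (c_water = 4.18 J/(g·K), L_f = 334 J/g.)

m_melted ≈ 280 g

Cooling the water to 0 °C releases 620×4.18×36.1 = 93557 J.
Melting all 642 g of ice would need 642×334 = 214428 J.
That's not enough to melt it all — equilibrium is at 0 °C with ice remaining.
Mass melted = 93557/334 ≈ 280.1 g.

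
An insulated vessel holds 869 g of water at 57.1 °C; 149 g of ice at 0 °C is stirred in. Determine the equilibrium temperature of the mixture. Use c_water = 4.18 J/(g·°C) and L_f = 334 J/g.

Sum of m c ΔT and latent-heat terms is zero:
latent heat to melt: 149×334 = 49766; meltwater 0→T: 149×4.18×T = 622.82 T; water cools: 869×4.18×(T − 57.1) = 3632.4(T − 57.1)
4255.2 T = 207411 − 49766 = 157645
T ≈ 37.05 °C — above 0 °C, consistent with complete melting.

T_f ≈ 37.0 °C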